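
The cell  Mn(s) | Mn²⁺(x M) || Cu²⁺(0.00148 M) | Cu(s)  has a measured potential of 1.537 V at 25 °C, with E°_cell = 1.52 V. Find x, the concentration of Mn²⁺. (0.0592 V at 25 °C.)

From the Nernst equation, log Q = n(E° − E)/0.0592 = 2(1.52 − 1.537)/0.0592 = -0.574, so Q = 0.266.
With Q = [Mn²⁺]/[Cu²⁺] and the known concentrations, [Mn²⁺] in the numerator gives [Mn²⁺] = 3.9 × 10^-4 M.

3.9 × 10^-4 M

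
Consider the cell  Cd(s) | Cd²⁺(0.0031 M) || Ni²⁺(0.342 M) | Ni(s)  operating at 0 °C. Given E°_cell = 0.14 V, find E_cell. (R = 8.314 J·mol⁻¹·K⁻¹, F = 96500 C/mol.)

Balancing electrons gives n = 2; the reaction quotient is Q = [Cd²⁺]/[Ni²⁺] = 0.00906.
E = E° − (RT/nF) ln Q = 0.14 − (8.314×273)/(2×96500) × (-4.703) = 0.140 + 0.055 = 0.195 V.

0.195 V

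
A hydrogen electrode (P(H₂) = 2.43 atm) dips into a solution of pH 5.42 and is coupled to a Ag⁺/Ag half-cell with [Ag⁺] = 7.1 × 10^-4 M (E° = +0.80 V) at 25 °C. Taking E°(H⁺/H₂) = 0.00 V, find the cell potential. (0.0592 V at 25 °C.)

The Ag⁺/Ag couple is the cathode, so E°_cell = 0.80 V; n = 2.
[H⁺] = 10^(−5.42) = 3.8 × 10^-6 M, and Q = [H⁺]^2 / ([Ag⁺]^2·P(H₂)) = 1.18 × 10^-5.
E = E° − (0.0592/2) log Q = 0.80 − (0.0592/2)(-4.928) = 0.946 V.

0.95 V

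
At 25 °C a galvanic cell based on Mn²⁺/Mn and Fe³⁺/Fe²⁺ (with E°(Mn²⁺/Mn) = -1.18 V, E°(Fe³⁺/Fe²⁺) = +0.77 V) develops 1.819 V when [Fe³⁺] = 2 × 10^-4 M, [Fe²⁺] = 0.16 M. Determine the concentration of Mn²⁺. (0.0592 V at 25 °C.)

From the Nernst equation, log Q = n(E° − E)/0.0592 = 2(1.95 − 1.819)/0.0592 = 4.426, so Q = 2.66 × 10^4.
With Q = [Mn²⁺]·[Fe²⁺]^2/[Fe³⁺]^2 and the known concentrations, [Mn²⁺] in the numerator gives [Mn²⁺] = 0.042 M.

0.042 M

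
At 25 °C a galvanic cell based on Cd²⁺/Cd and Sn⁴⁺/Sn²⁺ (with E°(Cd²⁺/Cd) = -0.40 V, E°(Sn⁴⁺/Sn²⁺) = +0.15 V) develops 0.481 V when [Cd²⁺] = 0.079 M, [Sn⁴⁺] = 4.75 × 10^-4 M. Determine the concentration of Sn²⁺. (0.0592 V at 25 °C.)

From the Nernst equation, log Q = n(E° − E)/0.0592 = 2(0.55 − 0.481)/0.0592 = 2.331, so Q = 214.
With Q = [Cd²⁺]·[Sn²⁺]/[Sn⁴⁺] and the known concentrations, [Sn²⁺] in the numerator gives [Sn²⁺] = 1.3 M.

1.3 M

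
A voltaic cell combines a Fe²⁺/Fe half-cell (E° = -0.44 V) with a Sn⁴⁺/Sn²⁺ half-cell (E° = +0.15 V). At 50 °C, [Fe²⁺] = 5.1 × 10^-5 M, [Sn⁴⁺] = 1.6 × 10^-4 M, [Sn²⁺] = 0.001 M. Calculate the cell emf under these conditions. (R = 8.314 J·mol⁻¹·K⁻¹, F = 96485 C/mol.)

The Sn⁴⁺/Sn²⁺ couple has the higher reduction potential and acts as the cathode, so E°_cell = +0.15 − (-0.44) = 0.59 V.
Balancing electrons gives n = 2; the reaction quotient is Q = [Fe²⁺]·[Sn²⁺]/[Sn⁴⁺] = 3.19 × 10^-4.
E = E° − (RT/nF) ln Q = 0.59 − (8.314×323)/(2×96485) × (-8.051) = 0.590 + 0.112 = 0.702 V.

0.702 V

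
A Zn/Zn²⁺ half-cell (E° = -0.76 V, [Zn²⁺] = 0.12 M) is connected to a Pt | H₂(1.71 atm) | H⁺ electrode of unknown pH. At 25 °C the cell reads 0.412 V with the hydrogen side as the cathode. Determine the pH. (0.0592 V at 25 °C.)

E°_cell = 0.76 V and n = 2.
log Q = n(E° − E)/0.0592 = 2×(0.76 − 0.412)/0.0592 = 11.757.
With Q = [Zn²⁺]·P(H₂) / [H⁺]^2, solving for [H⁺] gives log[H⁺] = -6.222, so pH = 6.22.

pH = 6.22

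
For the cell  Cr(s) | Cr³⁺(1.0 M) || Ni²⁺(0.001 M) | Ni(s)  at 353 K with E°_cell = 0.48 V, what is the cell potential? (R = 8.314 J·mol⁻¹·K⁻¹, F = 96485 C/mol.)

Balancing electrons gives n = 6; the reaction quotient is Q = [Cr³⁺]^2/[Ni²⁺]^3 = 1 × 10^9.
E = E° − (RT/nF) ln Q = 0.48 − (8.314×353)/(6×96485) × (20.723) = 0.480 − 0.105 = 0.375 V.

0.375 V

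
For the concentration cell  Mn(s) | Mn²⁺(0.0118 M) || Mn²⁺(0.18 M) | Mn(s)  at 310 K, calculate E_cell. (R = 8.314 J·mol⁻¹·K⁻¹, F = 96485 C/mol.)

0.036 V

Both half-cells are Mn²⁺/Mn, so E°_cell = 0. The concentrated side is the cathode; the cell reaction moves Mn²⁺ from high to low concentration with n = 2.
Q = [Mn²⁺]_dilute/[Mn²⁺]_conc = 0.0118/0.18 = 0.0656.
E = 0 − (RT/nF) ln Q = −((8.314×310)/(2×96485))(-2.725) = 0.0364 V.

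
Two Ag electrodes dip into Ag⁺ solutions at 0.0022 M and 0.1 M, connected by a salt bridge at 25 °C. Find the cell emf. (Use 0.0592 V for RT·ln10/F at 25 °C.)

Both half-cells are Ag⁺/Ag, so E°_cell = 0. The concentrated side is the cathode; the cell reaction moves Ag⁺ from high to low concentration with n = 1.
Q = [Ag⁺]_dilute/[Ag⁺]_conc = 0.0022/0.1 = 0.0220.
E = 0 − (0.0592/1) log Q = −(0.0592/1)(-1.658) = 0.0982 V.

0.098 V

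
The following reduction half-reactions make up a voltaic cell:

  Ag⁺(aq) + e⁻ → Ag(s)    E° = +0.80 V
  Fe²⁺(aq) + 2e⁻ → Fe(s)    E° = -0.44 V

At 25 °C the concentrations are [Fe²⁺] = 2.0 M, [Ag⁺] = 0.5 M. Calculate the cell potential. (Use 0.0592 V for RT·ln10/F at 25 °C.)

The Ag⁺/Ag couple has the higher reduction potential and acts as the cathode, so E°_cell = +0.80 − (-0.44) = 1.24 V.
Balancing electrons gives n = 2; the reaction quotient is Q = [Fe²⁺]/[Ag⁺]^2 = 8.00.
At 25 °C, E = E° − (0.0592/n) log Q = 1.24 − (0.0592/2)(0.903) = 1.240 − 0.027 = 1.213 V.

1.21 V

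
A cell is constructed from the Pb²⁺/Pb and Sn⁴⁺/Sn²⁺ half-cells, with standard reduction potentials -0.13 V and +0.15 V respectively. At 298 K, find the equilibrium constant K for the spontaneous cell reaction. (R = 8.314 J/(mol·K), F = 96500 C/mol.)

3 × 10^9

E°_cell = +0.15 − (-0.13) = 0.28 V, with n = 2 electrons transferred.
At equilibrium E = 0, so the Nernst equation gives ln K = nFE°/RT = (2)(96500)(0.28)/((8.314)(298)) = 21.81.
K = e^21.81 = 3 × 10^9.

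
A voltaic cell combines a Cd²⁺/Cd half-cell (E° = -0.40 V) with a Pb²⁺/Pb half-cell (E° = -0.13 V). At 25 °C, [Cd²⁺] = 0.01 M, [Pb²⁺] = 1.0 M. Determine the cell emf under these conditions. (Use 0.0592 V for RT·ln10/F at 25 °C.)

0.329 V

The Pb²⁺/Pb couple has the higher reduction potential and acts as the cathode, so E°_cell = -0.13 − (-0.40) = 0.27 V.
Balancing electrons gives n = 2; the reaction quotient is Q = [Cd²⁺]/[Pb²⁺] = 0.0100.
At 25 °C, E = E° − (0.0592/n) log Q = 0.27 − (0.0592/2)(-2.000) = 0.270 + 0.059 = 0.329 V.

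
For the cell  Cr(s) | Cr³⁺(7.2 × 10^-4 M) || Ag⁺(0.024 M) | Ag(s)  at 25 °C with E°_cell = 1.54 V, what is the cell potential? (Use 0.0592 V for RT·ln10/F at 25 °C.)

1.51 V

Balancing electrons gives n = 3; the reaction quotient is Q = [Cr³⁺]/[Ag⁺]^3 = 52.1.
At 25 °C, E = E° − (0.0592/n) log Q = 1.54 − (0.0592/3)(1.717) = 1.540 − 0.034 = 1.506 V.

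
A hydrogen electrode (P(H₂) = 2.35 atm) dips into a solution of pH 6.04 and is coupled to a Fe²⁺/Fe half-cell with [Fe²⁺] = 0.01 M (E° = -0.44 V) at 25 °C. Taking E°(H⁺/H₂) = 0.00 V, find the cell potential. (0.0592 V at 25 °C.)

0.13 V

The hydrogen couple is the cathode, so E°_cell = 0.44 V; n = 2.
[H⁺] = 10^(−6.04) = 9.1 × 10^-7 M, and Q = [Fe²⁺]·P(H₂) / [H⁺]^2 = 2.83 × 10^10.
E = E° − (0.0592/2) log Q = 0.44 − (0.0592/2)(10.451) = 0.131 V.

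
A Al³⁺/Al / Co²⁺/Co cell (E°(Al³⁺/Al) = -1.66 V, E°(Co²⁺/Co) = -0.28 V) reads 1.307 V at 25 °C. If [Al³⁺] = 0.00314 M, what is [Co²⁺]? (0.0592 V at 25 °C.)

7.3 × 10^-5 M

From the Nernst equation, log Q = n(E° − E)/0.0592 = 6(1.38 − 1.307)/0.0592 = 7.399, so Q = 2.5 × 10^7.
With Q = [Al³⁺]^2/[Co²⁺]^3 and the known concentrations, [Co²⁺]^3 in the denominator gives [Co²⁺] = 7.3 × 10^-5 M.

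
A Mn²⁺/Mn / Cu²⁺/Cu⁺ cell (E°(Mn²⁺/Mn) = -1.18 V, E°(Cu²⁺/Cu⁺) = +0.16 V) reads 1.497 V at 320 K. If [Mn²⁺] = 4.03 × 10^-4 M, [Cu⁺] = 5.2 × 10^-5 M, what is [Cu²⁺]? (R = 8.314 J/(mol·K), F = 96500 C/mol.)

3.1 × 10^-4 M

From the Nernst equation, ln Q = nF(E° − E)/RT = 2×96500×(1.34 − 1.497)/(8.314×320) = -11.389, so Q = 1.13 × 10^-5.
With Q = [Mn²⁺]·[Cu⁺]^2/[Cu²⁺]^2 and the known concentrations, [Cu²⁺]^2 in the denominator gives [Cu²⁺] = 3.1 × 10^-4 M.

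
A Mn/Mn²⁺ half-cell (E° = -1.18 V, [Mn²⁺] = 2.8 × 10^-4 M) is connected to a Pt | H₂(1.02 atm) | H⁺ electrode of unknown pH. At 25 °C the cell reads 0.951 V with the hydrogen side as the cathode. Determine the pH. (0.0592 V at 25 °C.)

E°_cell = 1.18 V and n = 2.
log Q = n(E° − E)/0.0592 = 2×(1.18 − 0.951)/0.0592 = 7.736.
With Q = [Mn²⁺]·P(H₂) / [H⁺]^2, solving for [H⁺] gives log[H⁺] = -5.640, so pH = 5.64.

pH = 5.64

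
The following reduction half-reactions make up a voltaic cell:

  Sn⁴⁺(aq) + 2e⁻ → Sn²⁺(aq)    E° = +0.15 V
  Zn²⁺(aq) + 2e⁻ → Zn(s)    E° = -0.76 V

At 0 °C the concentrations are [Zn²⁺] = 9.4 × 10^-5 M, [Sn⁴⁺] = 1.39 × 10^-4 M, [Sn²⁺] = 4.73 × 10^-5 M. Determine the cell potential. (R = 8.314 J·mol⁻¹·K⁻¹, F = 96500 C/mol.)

1.03 V

The Sn⁴⁺/Sn²⁺ couple has the higher reduction potential and acts as the cathode, so E°_cell = +0.15 − (-0.76) = 0.91 V.
Balancing electrons gives n = 2; the reaction quotient is Q = [Zn²⁺]·[Sn²⁺]/[Sn⁴⁺] = 3.2 × 10^-5.
E = E° − (RT/nF) ln Q = 0.91 − (8.314×273)/(2×96500) × (-10.350) = 0.910 + 0.122 = 1.032 V.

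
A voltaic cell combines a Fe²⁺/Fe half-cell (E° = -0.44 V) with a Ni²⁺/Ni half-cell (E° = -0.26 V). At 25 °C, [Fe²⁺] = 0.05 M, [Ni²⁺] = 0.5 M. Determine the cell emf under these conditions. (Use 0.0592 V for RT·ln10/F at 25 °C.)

The Ni²⁺/Ni couple has the higher reduction potential and acts as the cathode, so E°_cell = -0.26 − (-0.44) = 0.18 V.
Balancing electrons gives n = 2; the reaction quotient is Q = [Fe²⁺]/[Ni²⁺] = 0.100.
At 25 °C, E = E° − (0.0592/n) log Q = 0.18 − (0.0592/2)(-1.000) = 0.180 + 0.030 = 0.210 V.

0.210 V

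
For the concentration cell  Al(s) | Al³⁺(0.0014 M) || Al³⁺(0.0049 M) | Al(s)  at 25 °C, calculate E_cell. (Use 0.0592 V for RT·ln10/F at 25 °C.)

0.011 V

Both half-cells are Al³⁺/Al, so E°_cell = 0. The concentrated side is the cathode; the cell reaction moves Al³⁺ from high to low concentration with n = 3.
Q = [Al³⁺]_dilute/[Al³⁺]_conc = 0.0014/0.0049 = 0.286.
E = 0 − (0.0592/3) log Q = −(0.0592/3)(-0.544) = 0.0107 V.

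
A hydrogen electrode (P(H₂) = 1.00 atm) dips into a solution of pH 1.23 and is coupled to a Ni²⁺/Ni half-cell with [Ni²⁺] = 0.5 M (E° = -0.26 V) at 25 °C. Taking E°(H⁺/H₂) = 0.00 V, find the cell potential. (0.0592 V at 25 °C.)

The hydrogen couple is the cathode, so E°_cell = 0.26 V; n = 2.
[H⁺] = 10^(−1.23) = 0.059 M, and Q = [Ni²⁺]·P(H₂) / [H⁺]^2 = 144.
E = E° − (0.0592/2) log Q = 0.26 − (0.0592/2)(2.159) = 0.196 V.

0.20 V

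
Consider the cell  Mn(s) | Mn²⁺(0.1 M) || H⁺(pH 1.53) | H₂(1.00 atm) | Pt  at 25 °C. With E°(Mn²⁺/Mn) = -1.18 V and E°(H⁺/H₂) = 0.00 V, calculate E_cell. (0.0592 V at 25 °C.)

1.12 V

The hydrogen couple is the cathode, so E°_cell = 1.18 V; n = 2.
[H⁺] = 10^(−1.53) = 0.030 M, and Q = [Mn²⁺]·P(H₂) / [H⁺]^2 = 115.
E = E° − (0.0592/2) log Q = 1.18 − (0.0592/2)(2.060) = 1.119 V.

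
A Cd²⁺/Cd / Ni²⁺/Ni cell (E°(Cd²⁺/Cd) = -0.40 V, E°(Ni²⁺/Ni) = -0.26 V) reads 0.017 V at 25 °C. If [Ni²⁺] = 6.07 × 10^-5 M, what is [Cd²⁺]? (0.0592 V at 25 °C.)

0.87 M

From the Nernst equation, log Q = n(E° − E)/0.0592 = 2(0.14 − 0.017)/0.0592 = 4.155, so Q = 1.43 × 10^4.
With Q = [Cd²⁺]/[Ni²⁺] and the known concentrations, [Cd²⁺] in the numerator gives [Cd²⁺] = 0.87 M.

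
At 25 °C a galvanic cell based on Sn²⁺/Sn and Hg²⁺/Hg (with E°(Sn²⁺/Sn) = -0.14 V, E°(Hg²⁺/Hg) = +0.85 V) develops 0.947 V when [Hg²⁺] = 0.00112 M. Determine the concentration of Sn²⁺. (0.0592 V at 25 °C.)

0.032 M

From the Nernst equation, log Q = n(E° − E)/0.0592 = 2(0.99 − 0.947)/0.0592 = 1.453, so Q = 28.4.
With Q = [Sn²⁺]/[Hg²⁺] and the known concentrations, [Sn²⁺] in the numerator gives [Sn²⁺] = 0.032 M.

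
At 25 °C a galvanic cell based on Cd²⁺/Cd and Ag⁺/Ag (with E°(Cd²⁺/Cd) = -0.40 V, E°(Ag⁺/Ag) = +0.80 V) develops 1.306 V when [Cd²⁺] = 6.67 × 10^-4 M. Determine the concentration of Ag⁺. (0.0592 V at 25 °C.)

1.6 M

From the Nernst equation, log Q = n(E° − E)/0.0592 = 2(1.20 − 1.306)/0.0592 = -3.581, so Q = 2.62 × 10^-4.
With Q = [Cd²⁺]/[Ag⁺]^2 and the known concentrations, [Ag⁺]^2 in the denominator gives [Ag⁺] = 1.6 M.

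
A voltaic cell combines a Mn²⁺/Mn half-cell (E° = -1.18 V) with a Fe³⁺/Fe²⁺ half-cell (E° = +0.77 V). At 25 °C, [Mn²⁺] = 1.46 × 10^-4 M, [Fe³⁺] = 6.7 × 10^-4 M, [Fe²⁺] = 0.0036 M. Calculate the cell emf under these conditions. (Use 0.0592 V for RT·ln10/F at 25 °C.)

The Fe³⁺/Fe²⁺ couple has the higher reduction potential and acts as the cathode, so E°_cell = +0.77 − (-1.18) = 1.95 V.
Balancing electrons gives n = 2; the reaction quotient is Q = [Mn²⁺]·[Fe²⁺]^2/[Fe³⁺]^2 = 0.00422.
At 25 °C, E = E° − (0.0592/n) log Q = 1.95 − (0.0592/2)(-2.375) = 1.950 + 0.070 = 2.020 V.

2.02 V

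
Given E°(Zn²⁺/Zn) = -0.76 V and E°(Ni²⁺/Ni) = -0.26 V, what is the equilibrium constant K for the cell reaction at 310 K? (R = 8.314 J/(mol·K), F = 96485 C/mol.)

E°_cell = -0.26 − (-0.76) = 0.50 V, with n = 2 electrons transferred.
At equilibrium E = 0, so the Nernst equation gives ln K = nFE°/RT = (2)(96485)(0.50)/((8.314)(310)) = 37.44.
K = e^37.44 = 1.8 × 10^16.

1.8 × 10^16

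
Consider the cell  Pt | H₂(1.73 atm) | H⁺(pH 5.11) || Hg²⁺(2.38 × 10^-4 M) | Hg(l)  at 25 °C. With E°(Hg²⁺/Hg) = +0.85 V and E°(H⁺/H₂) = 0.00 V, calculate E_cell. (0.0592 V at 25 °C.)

The Hg²⁺/Hg couple is the cathode, so E°_cell = 0.85 V; n = 2.
[H⁺] = 10^(−5.11) = 7.8 × 10^-6 M, and Q = [H⁺]^2 / ([Hg²⁺]·P(H₂)) = 1.46 × 10^-7.
E = E° − (0.0592/2) log Q = 0.85 − (0.0592/2)(-6.835) = 1.052 V.

1.05 V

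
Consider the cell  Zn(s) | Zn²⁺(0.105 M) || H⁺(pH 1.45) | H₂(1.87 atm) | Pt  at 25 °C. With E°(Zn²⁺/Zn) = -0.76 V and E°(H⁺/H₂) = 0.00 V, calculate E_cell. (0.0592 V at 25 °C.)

The hydrogen couple is the cathode, so E°_cell = 0.76 V; n = 2.
[H⁺] = 10^(−1.45) = 0.035 M, and Q = [Zn²⁺]·P(H₂) / [H⁺]^2 = 156.
E = E° − (0.0592/2) log Q = 0.76 − (0.0592/2)(2.193) = 0.695 V.

0.70 V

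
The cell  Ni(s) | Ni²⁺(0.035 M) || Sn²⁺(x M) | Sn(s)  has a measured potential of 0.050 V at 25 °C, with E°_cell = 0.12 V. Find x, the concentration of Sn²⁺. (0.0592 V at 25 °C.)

1.5 × 10^-4 M

From the Nernst equation, log Q = n(E° − E)/0.0592 = 2(0.12 − 0.050)/0.0592 = 2.365, so Q = 232.
With Q = [Ni²⁺]/[Sn²⁺] and the known concentrations, [Sn²⁺] in the denominator gives [Sn²⁺] = 1.5 × 10^-4 M.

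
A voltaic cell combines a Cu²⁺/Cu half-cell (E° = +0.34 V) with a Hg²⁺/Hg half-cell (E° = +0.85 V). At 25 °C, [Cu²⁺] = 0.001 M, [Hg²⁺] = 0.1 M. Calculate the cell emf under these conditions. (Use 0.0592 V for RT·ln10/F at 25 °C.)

0.569 V

The Hg²⁺/Hg couple has the higher reduction potential and acts as the cathode, so E°_cell = +0.85 − (+0.34) = 0.51 V.
Balancing electrons gives n = 2; the reaction quotient is Q = [Cu²⁺]/[Hg²⁺] = 0.0100.
At 25 °C, E = E° − (0.0592/n) log Q = 0.51 − (0.0592/2)(-2.000) = 0.510 + 0.059 = 0.569 V.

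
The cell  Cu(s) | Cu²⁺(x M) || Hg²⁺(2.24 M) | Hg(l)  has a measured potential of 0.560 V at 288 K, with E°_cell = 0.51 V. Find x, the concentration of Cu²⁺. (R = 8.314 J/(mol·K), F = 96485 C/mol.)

0.04 M

From the Nernst equation, ln Q = nF(E° − E)/RT = 2×96485×(0.51 − 0.560)/(8.314×288) = -4.030, so Q = 0.0178.
With Q = [Cu²⁺]/[Hg²⁺] and the known concentrations, [Cu²⁺] in the numerator gives [Cu²⁺] = 0.04 M.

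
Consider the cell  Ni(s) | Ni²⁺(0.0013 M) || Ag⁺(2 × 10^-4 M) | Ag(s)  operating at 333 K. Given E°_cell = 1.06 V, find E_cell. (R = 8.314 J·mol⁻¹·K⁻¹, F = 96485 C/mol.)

0.911 V

Balancing electrons gives n = 2; the reaction quotient is Q = [Ni²⁺]/[Ag⁺]^2 = 3.25 × 10^4.
E = E° − (RT/nF) ln Q = 1.06 − (8.314×333)/(2×96485) × (10.389) = 1.060 − 0.149 = 0.911 V.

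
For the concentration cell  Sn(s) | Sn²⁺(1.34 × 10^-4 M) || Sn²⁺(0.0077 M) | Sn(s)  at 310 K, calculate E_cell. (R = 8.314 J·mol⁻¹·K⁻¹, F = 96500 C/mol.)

Both half-cells are Sn²⁺/Sn, so E°_cell = 0. The concentrated side is the cathode; the cell reaction moves Sn²⁺ from high to low concentration with n = 2.
Q = [Sn²⁺]_dilute/[Sn²⁺]_conc = 1.34 × 10^-4/0.0077 = 0.0174.
E = 0 − (RT/nF) ln Q = −((8.314×310)/(2×96500))(-4.051) = 0.0541 V.

0.054 V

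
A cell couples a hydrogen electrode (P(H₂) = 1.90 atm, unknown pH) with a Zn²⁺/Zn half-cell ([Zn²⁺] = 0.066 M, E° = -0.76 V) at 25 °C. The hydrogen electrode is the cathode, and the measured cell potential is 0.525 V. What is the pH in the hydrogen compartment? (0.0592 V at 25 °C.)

E°_cell = 0.76 V and n = 2.
log Q = n(E° − E)/0.0592 = 2×(0.76 − 0.525)/0.0592 = 7.939.
With Q = [Zn²⁺]·P(H₂) / [H⁺]^2, solving for [H⁺] gives log[H⁺] = -4.420, so pH = 4.42.

pH = 4.42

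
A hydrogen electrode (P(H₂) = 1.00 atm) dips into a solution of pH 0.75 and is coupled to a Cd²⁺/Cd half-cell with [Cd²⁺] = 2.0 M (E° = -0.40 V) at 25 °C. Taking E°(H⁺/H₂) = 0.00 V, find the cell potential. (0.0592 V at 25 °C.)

The hydrogen couple is the cathode, so E°_cell = 0.40 V; n = 2.
[H⁺] = 10^(−0.75) = 0.18 M, and Q = [Cd²⁺]·P(H₂) / [H⁺]^2 = 63.2.
E = E° − (0.0592/2) log Q = 0.40 − (0.0592/2)(1.801) = 0.347 V.

0.35 V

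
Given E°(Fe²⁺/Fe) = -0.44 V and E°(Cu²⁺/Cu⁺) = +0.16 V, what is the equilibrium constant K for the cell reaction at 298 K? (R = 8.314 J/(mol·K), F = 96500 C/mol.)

2 × 10^20

E°_cell = +0.16 − (-0.44) = 0.60 V, with n = 2 electrons transferred.
At equilibrium E = 0, so the Nernst equation gives ln K = nFE°/RT = (2)(96500)(0.60)/((8.314)(298)) = 46.74.
K = e^46.74 = 2 × 10^20.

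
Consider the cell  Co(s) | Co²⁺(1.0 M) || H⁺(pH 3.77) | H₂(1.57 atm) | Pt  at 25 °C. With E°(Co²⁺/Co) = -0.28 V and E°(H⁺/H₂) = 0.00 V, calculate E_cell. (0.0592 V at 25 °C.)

0.051 V

The hydrogen couple is the cathode, so E°_cell = 0.28 V; n = 2.
[H⁺] = 10^(−3.77) = 1.7 × 10^-4 M, and Q = [Co²⁺]·P(H₂) / [H⁺]^2 = 5.44 × 10^7.
E = E° − (0.0592/2) log Q = 0.28 − (0.0592/2)(7.736) = 0.051 V.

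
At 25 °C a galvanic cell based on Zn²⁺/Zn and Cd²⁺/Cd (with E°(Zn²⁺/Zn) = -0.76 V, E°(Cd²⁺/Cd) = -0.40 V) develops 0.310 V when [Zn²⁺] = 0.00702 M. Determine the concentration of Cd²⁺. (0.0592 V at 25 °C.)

1.4 × 10^-4 M

From the Nernst equation, log Q = n(E° − E)/0.0592 = 2(0.36 − 0.310)/0.0592 = 1.689, so Q = 48.9.
With Q = [Zn²⁺]/[Cd²⁺] and the known concentrations, [Cd²⁺] in the denominator gives [Cd²⁺] = 1.4 × 10^-4 M.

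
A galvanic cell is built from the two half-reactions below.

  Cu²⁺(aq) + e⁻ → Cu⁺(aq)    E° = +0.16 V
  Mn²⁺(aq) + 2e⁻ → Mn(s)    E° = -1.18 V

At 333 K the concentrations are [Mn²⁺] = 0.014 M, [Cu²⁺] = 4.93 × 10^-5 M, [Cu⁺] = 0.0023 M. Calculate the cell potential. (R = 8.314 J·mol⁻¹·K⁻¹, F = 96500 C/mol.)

The Cu²⁺/Cu⁺ couple has the higher reduction potential and acts as the cathode, so E°_cell = +0.16 − (-1.18) = 1.34 V.
Balancing electrons gives n = 2; the reaction quotient is Q = [Mn²⁺]·[Cu⁺]^2/[Cu²⁺]^2 = 30.5.
E = E° − (RT/nF) ln Q = 1.34 − (8.314×333)/(2×96500) × (3.417) = 1.340 − 0.049 = 1.291 V.

1.29 V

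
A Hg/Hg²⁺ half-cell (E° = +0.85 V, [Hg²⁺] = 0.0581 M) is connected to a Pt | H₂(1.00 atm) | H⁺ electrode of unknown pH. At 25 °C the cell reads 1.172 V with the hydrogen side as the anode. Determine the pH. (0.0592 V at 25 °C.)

pH = 6.06

E°_cell = 0.85 V and n = 2.
log Q = n(E° − E)/0.0592 = 2×(0.85 − 1.172)/0.0592 = -10.878.
With Q = [H⁺]^2 / ([Hg²⁺]·P(H₂)), solving for [H⁺] gives log[H⁺] = -6.057, so pH = 6.06.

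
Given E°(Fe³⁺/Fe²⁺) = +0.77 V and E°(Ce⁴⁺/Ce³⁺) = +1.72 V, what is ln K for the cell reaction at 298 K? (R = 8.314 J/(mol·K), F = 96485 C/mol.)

ln K = 37.0

E°_cell = +1.72 − (+0.77) = 0.95 V, with n = 1 electron transferred.
At equilibrium E = 0, so the Nernst equation gives ln K = nFE°/RT = (1)(96485)(0.95)/((8.314)(298)) = 37.00.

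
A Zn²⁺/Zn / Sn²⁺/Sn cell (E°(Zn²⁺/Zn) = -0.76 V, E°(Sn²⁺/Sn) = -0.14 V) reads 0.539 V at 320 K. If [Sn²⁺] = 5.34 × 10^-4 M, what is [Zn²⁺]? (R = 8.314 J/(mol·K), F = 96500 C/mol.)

0.19 M

From the Nernst equation, ln Q = nF(E° − E)/RT = 2×96500×(0.62 − 0.539)/(8.314×320) = 5.876, so Q = 356.
With Q = [Zn²⁺]/[Sn²⁺] and the known concentrations, [Zn²⁺] in the numerator gives [Zn²⁺] = 0.19 M.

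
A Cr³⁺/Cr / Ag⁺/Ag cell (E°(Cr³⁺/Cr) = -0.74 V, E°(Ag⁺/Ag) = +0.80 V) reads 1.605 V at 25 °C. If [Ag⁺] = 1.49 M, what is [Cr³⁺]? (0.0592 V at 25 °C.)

From the Nernst equation, log Q = n(E° − E)/0.0592 = 3(1.54 − 1.605)/0.0592 = -3.294, so Q = 5.08 × 10^-4.
With Q = [Cr³⁺]/[Ag⁺]^3 and the known concentrations, [Cr³⁺] in the numerator gives [Cr³⁺] = 0.0017 M.

0.0017 M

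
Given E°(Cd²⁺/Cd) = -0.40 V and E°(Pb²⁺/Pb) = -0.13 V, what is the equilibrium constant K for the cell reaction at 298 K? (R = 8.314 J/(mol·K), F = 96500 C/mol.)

E°_cell = -0.13 − (-0.40) = 0.27 V, with n = 2 electrons transferred.
At equilibrium E = 0, so the Nernst equation gives ln K = nFE°/RT = (2)(96500)(0.27)/((8.314)(298)) = 21.03.
K = e^21.03 = 1.4 × 10^9.

1.4 × 10^9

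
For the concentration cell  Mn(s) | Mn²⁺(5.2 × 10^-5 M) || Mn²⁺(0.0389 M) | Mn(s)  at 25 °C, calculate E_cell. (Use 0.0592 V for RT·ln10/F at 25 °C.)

0.085 V

Both half-cells are Mn²⁺/Mn, so E°_cell = 0. The concentrated side is the cathode; the cell reaction moves Mn²⁺ from high to low concentration with n = 2.
Q = [Mn²⁺]_dilute/[Mn²⁺]_conc = 5.2 × 10^-5/0.0389 = 0.00134.
E = 0 − (0.0592/2) log Q = −(0.0592/2)(-2.874) = 0.0851 V.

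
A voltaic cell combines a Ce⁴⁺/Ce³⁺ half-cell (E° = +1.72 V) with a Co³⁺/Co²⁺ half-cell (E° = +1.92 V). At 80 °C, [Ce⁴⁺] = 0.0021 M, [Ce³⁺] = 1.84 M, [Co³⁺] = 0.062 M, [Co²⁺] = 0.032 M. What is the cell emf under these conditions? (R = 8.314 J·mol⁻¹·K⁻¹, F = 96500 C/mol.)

The Co³⁺/Co²⁺ couple has the higher reduction potential and acts as the cathode, so E°_cell = +1.92 − (+1.72) = 0.20 V.
Balancing electrons gives n = 1; the reaction quotient is Q = [Ce⁴⁺]·[Co²⁺]/([Ce³⁺]·[Co³⁺]) = 5.89 × 10^-4.
E = E° − (RT/nF) ln Q = 0.20 − (8.314×353)/(1×96500) × (-7.437) = 0.200 + 0.226 = 0.426 V.

0.426 V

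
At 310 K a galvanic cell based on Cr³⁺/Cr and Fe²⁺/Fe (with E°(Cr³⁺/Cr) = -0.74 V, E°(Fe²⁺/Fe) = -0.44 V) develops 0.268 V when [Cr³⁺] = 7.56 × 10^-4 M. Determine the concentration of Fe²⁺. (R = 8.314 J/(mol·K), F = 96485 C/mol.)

7.6 × 10^-4 M

From the Nernst equation, ln Q = nF(E° − E)/RT = 6×96485×(0.30 − 0.268)/(8.314×310) = 7.188, so Q = 1320.
With Q = [Cr³⁺]^2/[Fe²⁺]^3 and the known concentrations, [Fe²⁺]^3 in the denominator gives [Fe²⁺] = 7.6 × 10^-4 M.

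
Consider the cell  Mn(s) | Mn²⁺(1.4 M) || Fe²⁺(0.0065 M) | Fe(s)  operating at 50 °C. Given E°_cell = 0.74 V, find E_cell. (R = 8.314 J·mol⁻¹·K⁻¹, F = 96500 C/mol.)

Balancing electrons gives n = 2; the reaction quotient is Q = [Mn²⁺]/[Fe²⁺] = 215.
E = E° − (RT/nF) ln Q = 0.74 − (8.314×323)/(2×96500) × (5.372) = 0.740 − 0.075 = 0.665 V.

0.665 V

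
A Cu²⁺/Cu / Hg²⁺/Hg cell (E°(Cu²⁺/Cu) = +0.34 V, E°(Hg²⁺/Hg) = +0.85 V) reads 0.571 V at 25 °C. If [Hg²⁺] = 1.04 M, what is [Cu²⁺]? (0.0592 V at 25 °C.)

0.009 M

From the Nernst equation, log Q = n(E° − E)/0.0592 = 2(0.51 − 0.571)/0.0592 = -2.061, so Q = 0.00869.
With Q = [Cu²⁺]/[Hg²⁺] and the known concentrations, [Cu²⁺] in the numerator gives [Cu²⁺] = 0.009 M.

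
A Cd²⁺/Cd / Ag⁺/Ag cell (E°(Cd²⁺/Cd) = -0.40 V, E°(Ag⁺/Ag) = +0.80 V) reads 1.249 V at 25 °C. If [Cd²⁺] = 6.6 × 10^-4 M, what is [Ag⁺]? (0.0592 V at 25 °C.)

0.17 M

From the Nernst equation, log Q = n(E° − E)/0.0592 = 2(1.20 − 1.249)/0.0592 = -1.655, so Q = 0.0221.
With Q = [Cd²⁺]/[Ag⁺]^2 and the known concentrations, [Ag⁺]^2 in the denominator gives [Ag⁺] = 0.17 M.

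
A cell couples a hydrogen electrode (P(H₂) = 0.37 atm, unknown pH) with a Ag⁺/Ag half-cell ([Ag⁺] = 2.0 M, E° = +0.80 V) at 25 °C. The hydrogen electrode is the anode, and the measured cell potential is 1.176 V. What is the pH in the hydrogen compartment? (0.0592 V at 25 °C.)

E°_cell = 0.80 V and n = 2.
log Q = n(E° − E)/0.0592 = 2×(0.80 − 1.176)/0.0592 = -12.703.
With Q = [H⁺]^2 / ([Ag⁺]^2·P(H₂)), solving for [H⁺] gives log[H⁺] = -6.266, so pH = 6.27.

pH = 6.27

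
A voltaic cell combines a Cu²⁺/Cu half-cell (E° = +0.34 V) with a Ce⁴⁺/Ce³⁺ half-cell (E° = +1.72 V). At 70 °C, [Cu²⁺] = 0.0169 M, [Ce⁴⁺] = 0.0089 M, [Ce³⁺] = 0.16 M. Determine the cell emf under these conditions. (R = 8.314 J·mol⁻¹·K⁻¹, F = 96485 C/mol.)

The Ce⁴⁺/Ce³⁺ couple has the higher reduction potential and acts as the cathode, so E°_cell = +1.72 − (+0.34) = 1.38 V.
Balancing electrons gives n = 2; the reaction quotient is Q = [Cu²⁺]·[Ce³⁺]^2/[Ce⁴⁺]^2 = 5.46.
E = E° − (RT/nF) ln Q = 1.38 − (8.314×343)/(2×96485) × (1.698) = 1.380 − 0.025 = 1.355 V.

1.35 V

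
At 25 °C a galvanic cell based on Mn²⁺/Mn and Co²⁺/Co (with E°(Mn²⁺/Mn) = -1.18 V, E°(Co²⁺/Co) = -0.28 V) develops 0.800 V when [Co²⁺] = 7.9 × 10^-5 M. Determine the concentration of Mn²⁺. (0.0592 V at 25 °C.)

0.19 M

From the Nernst equation, log Q = n(E° − E)/0.0592 = 2(0.90 − 0.800)/0.0592 = 3.378, so Q = 2390.
With Q = [Mn²⁺]/[Co²⁺] and the known concentrations, [Mn²⁺] in the numerator gives [Mn²⁺] = 0.19 M.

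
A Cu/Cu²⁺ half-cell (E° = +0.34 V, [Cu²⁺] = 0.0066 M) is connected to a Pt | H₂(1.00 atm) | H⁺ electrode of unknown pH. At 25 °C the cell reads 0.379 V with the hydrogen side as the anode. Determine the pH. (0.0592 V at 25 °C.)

pH = 1.75

E°_cell = 0.34 V and n = 2.
log Q = n(E° − E)/0.0592 = 2×(0.34 − 0.379)/0.0592 = -1.318.
With Q = [H⁺]^2 / ([Cu²⁺]·P(H₂)), solving for [H⁺] gives log[H⁺] = -1.749, so pH = 1.75.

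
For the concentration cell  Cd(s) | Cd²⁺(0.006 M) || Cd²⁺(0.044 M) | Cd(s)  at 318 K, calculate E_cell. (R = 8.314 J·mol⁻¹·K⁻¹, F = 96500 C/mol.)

Both half-cells are Cd²⁺/Cd, so E°_cell = 0. The concentrated side is the cathode; the cell reaction moves Cd²⁺ from high to low concentration with n = 2.
Q = [Cd²⁺]_dilute/[Cd²⁺]_conc = 0.006/0.044 = 0.136.
E = 0 − (RT/nF) ln Q = −((8.314×318)/(2×96500))(-1.992) = 0.0273 V.

0.027 V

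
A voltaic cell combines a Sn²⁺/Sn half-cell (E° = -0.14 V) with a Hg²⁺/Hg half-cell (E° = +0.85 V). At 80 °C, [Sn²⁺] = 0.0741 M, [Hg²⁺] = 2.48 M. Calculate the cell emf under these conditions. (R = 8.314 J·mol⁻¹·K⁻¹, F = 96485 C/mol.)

1.04 V

The Hg²⁺/Hg couple has the higher reduction potential and acts as the cathode, so E°_cell = +0.85 − (-0.14) = 0.99 V.
Balancing electrons gives n = 2; the reaction quotient is Q = [Sn²⁺]/[Hg²⁺] = 0.0299.
E = E° − (RT/nF) ln Q = 0.99 − (8.314×353)/(2×96485) × (-3.511) = 0.990 + 0.053 = 1.043 V.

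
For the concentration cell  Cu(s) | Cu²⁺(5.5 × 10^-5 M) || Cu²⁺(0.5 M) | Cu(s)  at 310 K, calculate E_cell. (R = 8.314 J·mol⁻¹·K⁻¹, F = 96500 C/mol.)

0.12 V

Both half-cells are Cu²⁺/Cu, so E°_cell = 0. The concentrated side is the cathode; the cell reaction moves Cu²⁺ from high to low concentration with n = 2.
Q = [Cu²⁺]_dilute/[Cu²⁺]_conc = 5.5 × 10^-5/0.5 = 1.1 × 10^-4.
E = 0 − (RT/nF) ln Q = −((8.314×310)/(2×96500))(-9.115) = 0.1217 V.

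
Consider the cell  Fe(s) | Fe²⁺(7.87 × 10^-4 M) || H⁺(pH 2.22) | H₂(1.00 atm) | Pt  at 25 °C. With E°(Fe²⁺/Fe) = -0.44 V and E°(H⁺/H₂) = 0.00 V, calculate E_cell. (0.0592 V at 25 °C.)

0.40 V

The hydrogen couple is the cathode, so E°_cell = 0.44 V; n = 2.
[H⁺] = 10^(−2.22) = 0.0060 M, and Q = [Fe²⁺]·P(H₂) / [H⁺]^2 = 21.7.
E = E° − (0.0592/2) log Q = 0.44 − (0.0592/2)(1.336) = 0.400 V.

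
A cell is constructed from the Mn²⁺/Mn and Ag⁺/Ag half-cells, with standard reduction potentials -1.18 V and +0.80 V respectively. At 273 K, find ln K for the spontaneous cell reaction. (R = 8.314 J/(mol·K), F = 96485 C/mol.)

E°_cell = +0.80 − (-1.18) = 1.98 V, with n = 2 electrons transferred.
At equilibrium E = 0, so the Nernst equation gives ln K = nFE°/RT = (2)(96485)(1.98)/((8.314)(273)) = 168.34.

ln K = 168.3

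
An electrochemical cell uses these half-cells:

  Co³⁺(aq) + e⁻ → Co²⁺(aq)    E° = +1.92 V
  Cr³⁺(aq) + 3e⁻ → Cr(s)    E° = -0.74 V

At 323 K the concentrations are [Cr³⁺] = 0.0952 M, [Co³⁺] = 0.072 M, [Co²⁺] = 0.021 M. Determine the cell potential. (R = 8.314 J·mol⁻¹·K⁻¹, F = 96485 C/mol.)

2.72 V

The Co³⁺/Co²⁺ couple has the higher reduction potential and acts as the cathode, so E°_cell = +1.92 − (-0.74) = 2.66 V.
Balancing electrons gives n = 3; the reaction quotient is Q = [Cr³⁺]·[Co²⁺]^3/[Co³⁺]^3 = 0.00236.
E = E° − (RT/nF) ln Q = 2.66 − (8.314×323)/(3×96485) × (-6.048) = 2.660 + 0.056 = 2.716 V.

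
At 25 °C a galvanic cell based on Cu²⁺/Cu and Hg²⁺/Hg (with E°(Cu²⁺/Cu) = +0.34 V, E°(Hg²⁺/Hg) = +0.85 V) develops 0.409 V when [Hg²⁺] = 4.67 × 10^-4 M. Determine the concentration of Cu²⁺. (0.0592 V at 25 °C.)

From the Nernst equation, log Q = n(E° − E)/0.0592 = 2(0.51 − 0.409)/0.0592 = 3.412, so Q = 2580.
With Q = [Cu²⁺]/[Hg²⁺] and the known concentrations, [Cu²⁺] in the numerator gives [Cu²⁺] = 1.2 M.

1.2 M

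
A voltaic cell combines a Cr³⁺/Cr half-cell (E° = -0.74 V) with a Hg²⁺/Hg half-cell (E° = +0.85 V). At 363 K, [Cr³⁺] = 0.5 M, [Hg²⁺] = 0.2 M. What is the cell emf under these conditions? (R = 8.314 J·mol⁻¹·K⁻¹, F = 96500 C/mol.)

1.57 V

The Hg²⁺/Hg couple has the higher reduction potential and acts as the cathode, so E°_cell = +0.85 − (-0.74) = 1.59 V.
Balancing electrons gives n = 6; the reaction quotient is Q = [Cr³⁺]^2/[Hg²⁺]^3 = 31.2.
E = E° − (RT/nF) ln Q = 1.59 − (8.314×363)/(6×96500) × (3.442) = 1.590 − 0.018 = 1.572 V.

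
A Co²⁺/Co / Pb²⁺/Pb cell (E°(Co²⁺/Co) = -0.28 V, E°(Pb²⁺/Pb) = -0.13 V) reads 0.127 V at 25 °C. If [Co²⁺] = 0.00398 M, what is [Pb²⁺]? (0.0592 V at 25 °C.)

From the Nernst equation, log Q = n(E° − E)/0.0592 = 2(0.15 − 0.127)/0.0592 = 0.777, so Q = 5.98.
With Q = [Co²⁺]/[Pb²⁺] and the known concentrations, [Pb²⁺] in the denominator gives [Pb²⁺] = 6.7 × 10^-4 M.

6.7 × 10^-4 M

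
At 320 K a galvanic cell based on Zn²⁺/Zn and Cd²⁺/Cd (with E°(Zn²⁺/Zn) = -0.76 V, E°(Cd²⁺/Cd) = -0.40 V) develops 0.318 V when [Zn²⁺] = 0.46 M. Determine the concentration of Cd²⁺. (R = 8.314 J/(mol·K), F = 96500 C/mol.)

From the Nernst equation, ln Q = nF(E° − E)/RT = 2×96500×(0.36 − 0.318)/(8.314×320) = 3.047, so Q = 21.0.
With Q = [Zn²⁺]/[Cd²⁺] and the known concentrations, [Cd²⁺] in the denominator gives [Cd²⁺] = 0.022 M.

0.022 M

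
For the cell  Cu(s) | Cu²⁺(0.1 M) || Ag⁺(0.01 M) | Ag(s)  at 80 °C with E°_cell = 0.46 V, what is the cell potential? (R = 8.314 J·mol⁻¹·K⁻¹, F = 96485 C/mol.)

Balancing electrons gives n = 2; the reaction quotient is Q = [Cu²⁺]/[Ag⁺]^2 = 1000.
E = E° − (RT/nF) ln Q = 0.46 − (8.314×353)/(2×96485) × (6.908) = 0.460 − 0.105 = 0.355 V.

0.355 V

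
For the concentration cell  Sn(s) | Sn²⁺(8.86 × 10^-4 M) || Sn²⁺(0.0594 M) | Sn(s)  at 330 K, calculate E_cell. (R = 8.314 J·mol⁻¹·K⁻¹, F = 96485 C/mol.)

Both half-cells are Sn²⁺/Sn, so E°_cell = 0. The concentrated side is the cathode; the cell reaction moves Sn²⁺ from high to low concentration with n = 2.
Q = [Sn²⁺]_dilute/[Sn²⁺]_conc = 8.86 × 10^-4/0.0594 = 0.0149.
E = 0 − (RT/nF) ln Q = −((8.314×330)/(2×96485))(-4.205) = 0.0598 V.

0.060 V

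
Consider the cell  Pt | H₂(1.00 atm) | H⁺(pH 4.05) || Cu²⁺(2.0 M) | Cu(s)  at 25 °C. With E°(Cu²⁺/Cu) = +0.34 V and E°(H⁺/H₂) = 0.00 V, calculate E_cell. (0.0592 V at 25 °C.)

0.59 V

The Cu²⁺/Cu couple is the cathode, so E°_cell = 0.34 V; n = 2.
[H⁺] = 10^(−4.05) = 8.9 × 10^-5 M, and Q = [H⁺]^2 / ([Cu²⁺]·P(H₂)) = 3.97 × 10^-9.
E = E° − (0.0592/2) log Q = 0.34 − (0.0592/2)(-8.401) = 0.589 V.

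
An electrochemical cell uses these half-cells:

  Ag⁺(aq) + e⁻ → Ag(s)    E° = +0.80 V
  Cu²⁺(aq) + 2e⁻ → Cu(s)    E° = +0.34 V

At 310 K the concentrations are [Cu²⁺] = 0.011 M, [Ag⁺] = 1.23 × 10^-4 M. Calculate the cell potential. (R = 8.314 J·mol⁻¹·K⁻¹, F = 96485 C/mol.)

The Ag⁺/Ag couple has the higher reduction potential and acts as the cathode, so E°_cell = +0.80 − (+0.34) = 0.46 V.
Balancing electrons gives n = 2; the reaction quotient is Q = [Cu²⁺]/[Ag⁺]^2 = 7.27 × 10^5.
E = E° − (RT/nF) ln Q = 0.46 − (8.314×310)/(2×96485) × (13.497) = 0.460 − 0.180 = 0.280 V.

0.280 V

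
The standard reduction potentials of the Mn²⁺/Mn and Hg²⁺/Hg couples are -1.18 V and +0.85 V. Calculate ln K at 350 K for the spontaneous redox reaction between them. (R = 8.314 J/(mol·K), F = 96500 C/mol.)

ln K = 134.6

E°_cell = +0.85 − (-1.18) = 2.03 V, with n = 2 electrons transferred.
At equilibrium E = 0, so the Nernst equation gives ln K = nFE°/RT = (2)(96500)(2.03)/((8.314)(350)) = 134.64.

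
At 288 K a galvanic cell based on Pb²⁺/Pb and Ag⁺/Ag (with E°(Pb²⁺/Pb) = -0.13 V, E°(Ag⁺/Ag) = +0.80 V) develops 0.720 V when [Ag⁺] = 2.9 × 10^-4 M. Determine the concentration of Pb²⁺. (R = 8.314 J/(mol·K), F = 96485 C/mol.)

From the Nernst equation, ln Q = nF(E° − E)/RT = 2×96485×(0.93 − 0.720)/(8.314×288) = 16.924, so Q = 2.24 × 10^7.
With Q = [Pb²⁺]/[Ag⁺]^2 and the known concentrations, [Pb²⁺] in the numerator gives [Pb²⁺] = 1.9 M.

1.9 M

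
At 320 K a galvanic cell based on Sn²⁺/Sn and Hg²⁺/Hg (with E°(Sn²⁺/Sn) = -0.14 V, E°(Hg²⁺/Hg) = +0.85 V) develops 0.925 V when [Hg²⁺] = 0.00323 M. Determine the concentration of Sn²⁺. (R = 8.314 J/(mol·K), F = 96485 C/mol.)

0.36 M

From the Nernst equation, ln Q = nF(E° − E)/RT = 2×96485×(0.99 − 0.925)/(8.314×320) = 4.715, so Q = 112.
With Q = [Sn²⁺]/[Hg²⁺] and the known concentrations, [Sn²⁺] in the numerator gives [Sn²⁺] = 0.36 M.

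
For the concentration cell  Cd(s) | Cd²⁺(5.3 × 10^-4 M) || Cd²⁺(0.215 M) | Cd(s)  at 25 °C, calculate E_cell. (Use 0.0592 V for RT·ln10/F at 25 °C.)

Both half-cells are Cd²⁺/Cd, so E°_cell = 0. The concentrated side is the cathode; the cell reaction moves Cd²⁺ from high to low concentration with n = 2.
Q = [Cd²⁺]_dilute/[Cd²⁺]_conc = 5.3 × 10^-4/0.215 = 0.00247.
E = 0 − (0.0592/2) log Q = −(0.0592/2)(-2.608) = 0.0772 V.

0.077 V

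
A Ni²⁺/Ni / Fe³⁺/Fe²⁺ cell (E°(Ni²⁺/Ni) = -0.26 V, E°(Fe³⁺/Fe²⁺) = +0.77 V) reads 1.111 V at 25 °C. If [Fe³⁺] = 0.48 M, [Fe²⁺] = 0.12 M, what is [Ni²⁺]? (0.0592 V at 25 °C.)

From the Nernst equation, log Q = n(E° − E)/0.0592 = 2(1.03 − 1.111)/0.0592 = -2.736, so Q = 0.00183.
With Q = [Ni²⁺]·[Fe²⁺]^2/[Fe³⁺]^2 and the known concentrations, [Ni²⁺] in the numerator gives [Ni²⁺] = 0.029 M.

0.029 M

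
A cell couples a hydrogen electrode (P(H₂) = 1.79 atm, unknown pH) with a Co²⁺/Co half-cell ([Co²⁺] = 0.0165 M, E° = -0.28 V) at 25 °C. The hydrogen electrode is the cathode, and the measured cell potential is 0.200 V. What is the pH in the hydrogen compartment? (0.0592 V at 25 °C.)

pH = 2.12

E°_cell = 0.28 V and n = 2.
log Q = n(E° − E)/0.0592 = 2×(0.28 − 0.200)/0.0592 = 2.703.
With Q = [Co²⁺]·P(H₂) / [H⁺]^2, solving for [H⁺] gives log[H⁺] = -2.116, so pH = 2.12.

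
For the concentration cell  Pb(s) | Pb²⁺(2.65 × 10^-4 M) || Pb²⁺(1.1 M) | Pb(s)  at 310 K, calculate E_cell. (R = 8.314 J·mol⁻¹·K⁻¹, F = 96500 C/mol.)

Both half-cells are Pb²⁺/Pb, so E°_cell = 0. The concentrated side is the cathode; the cell reaction moves Pb²⁺ from high to low concentration with n = 2.
Q = [Pb²⁺]_dilute/[Pb²⁺]_conc = 2.65 × 10^-4/1.1 = 2.41 × 10^-4.
E = 0 − (RT/nF) ln Q = −((8.314×310)/(2×96500))(-8.331) = 0.1113 V.

0.11 V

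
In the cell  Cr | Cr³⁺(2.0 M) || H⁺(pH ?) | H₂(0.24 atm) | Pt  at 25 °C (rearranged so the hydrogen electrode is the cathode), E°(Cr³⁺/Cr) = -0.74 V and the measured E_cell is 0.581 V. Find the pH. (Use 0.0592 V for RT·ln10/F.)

E°_cell = 0.74 V and n = 6.
log Q = n(E° − E)/0.0592 = 6×(0.74 − 0.581)/0.0592 = 16.115.
With Q = [Cr³⁺]^2·P(H₂)^3 / [H⁺]^6, solving for [H⁺] gives log[H⁺] = -2.895, so pH = 2.90.

pH = 2.90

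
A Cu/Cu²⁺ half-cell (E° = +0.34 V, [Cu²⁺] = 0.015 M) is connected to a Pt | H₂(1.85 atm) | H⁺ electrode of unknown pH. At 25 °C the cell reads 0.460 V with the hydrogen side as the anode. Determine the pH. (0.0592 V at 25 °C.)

pH = 2.81

E°_cell = 0.34 V and n = 2.
log Q = n(E° − E)/0.0592 = 2×(0.34 − 0.460)/0.0592 = -4.054.
With Q = [H⁺]^2 / ([Cu²⁺]·P(H₂)), solving for [H⁺] gives log[H⁺] = -2.805, so pH = 2.81.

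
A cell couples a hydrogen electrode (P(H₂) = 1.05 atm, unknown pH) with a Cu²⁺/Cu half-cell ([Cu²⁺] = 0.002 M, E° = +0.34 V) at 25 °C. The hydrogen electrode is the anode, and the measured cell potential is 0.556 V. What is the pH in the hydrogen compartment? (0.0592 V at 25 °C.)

E°_cell = 0.34 V and n = 2.
log Q = n(E° − E)/0.0592 = 2×(0.34 − 0.556)/0.0592 = -7.297.
With Q = [H⁺]^2 / ([Cu²⁺]·P(H₂)), solving for [H⁺] gives log[H⁺] = -4.988, so pH = 4.99.

pH = 4.99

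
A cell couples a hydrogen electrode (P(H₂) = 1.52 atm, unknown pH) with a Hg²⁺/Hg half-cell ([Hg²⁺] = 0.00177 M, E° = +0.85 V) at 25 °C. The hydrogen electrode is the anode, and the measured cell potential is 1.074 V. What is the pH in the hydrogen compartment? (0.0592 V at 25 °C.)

E°_cell = 0.85 V and n = 2.
log Q = n(E° − E)/0.0592 = 2×(0.85 − 1.074)/0.0592 = -7.568.
With Q = [H⁺]^2 / ([Hg²⁺]·P(H₂)), solving for [H⁺] gives log[H⁺] = -5.069, so pH = 5.07.

pH = 5.07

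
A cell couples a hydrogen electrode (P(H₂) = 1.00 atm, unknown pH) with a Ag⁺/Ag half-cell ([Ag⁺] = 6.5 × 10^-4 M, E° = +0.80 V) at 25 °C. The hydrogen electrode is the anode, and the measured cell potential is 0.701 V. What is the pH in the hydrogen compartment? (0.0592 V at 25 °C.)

pH = 1.51

E°_cell = 0.80 V and n = 2.
log Q = n(E° − E)/0.0592 = 2×(0.80 − 0.701)/0.0592 = 3.345.
With Q = [H⁺]^2 / ([Ag⁺]^2·P(H₂)), solving for [H⁺] gives log[H⁺] = -1.515, so pH = 1.51.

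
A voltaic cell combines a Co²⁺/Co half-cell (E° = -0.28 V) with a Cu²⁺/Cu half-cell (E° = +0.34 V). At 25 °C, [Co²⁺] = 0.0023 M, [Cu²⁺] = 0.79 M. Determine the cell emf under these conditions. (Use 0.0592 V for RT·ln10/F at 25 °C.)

The Cu²⁺/Cu couple has the higher reduction potential and acts as the cathode, so E°_cell = +0.34 − (-0.28) = 0.62 V.
Balancing electrons gives n = 2; the reaction quotient is Q = [Co²⁺]/[Cu²⁺] = 0.00291.
At 25 °C, E = E° − (0.0592/n) log Q = 0.62 − (0.0592/2)(-2.536) = 0.620 + 0.075 = 0.695 V.

0.695 V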